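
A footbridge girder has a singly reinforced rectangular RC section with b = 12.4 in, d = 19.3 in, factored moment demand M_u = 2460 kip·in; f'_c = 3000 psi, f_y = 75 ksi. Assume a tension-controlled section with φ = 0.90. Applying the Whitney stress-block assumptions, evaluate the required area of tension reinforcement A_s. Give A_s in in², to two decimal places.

M_n = M_u/φ = 2460/0.90 = 2733.33 kip·in.
From M_n = 0.85 f'_c a b (d − a/2):
a = d − √(d² − 2M_n/(0.85 f'_c b)) = 19.3 − √(19.3² − 2 × 2733.33/(0.85 × 3 × 12.4)) = 5.172 in.
A_s = 0.85 f'_c a b / f_y = 0.85 × 3 × 5.172 × 12.4 / 75 = 2.181 in².

A_s ≈ 2.18 in²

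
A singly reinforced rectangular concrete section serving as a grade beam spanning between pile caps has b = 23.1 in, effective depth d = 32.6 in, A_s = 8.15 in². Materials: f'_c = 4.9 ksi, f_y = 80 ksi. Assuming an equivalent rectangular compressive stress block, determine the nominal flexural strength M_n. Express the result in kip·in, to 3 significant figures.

M_n ≈ 19000 kip·in

T = A_s f_y = 8.15 × 80 = 652 kips.
a = T/(0.85 f'_c b) = 652/(0.85 × 4.9 × 23.1) = 6.777 in.
M_n = T(d − a/2) = 652 × (32.6 − 3.3885) = 19045.9 kip·in.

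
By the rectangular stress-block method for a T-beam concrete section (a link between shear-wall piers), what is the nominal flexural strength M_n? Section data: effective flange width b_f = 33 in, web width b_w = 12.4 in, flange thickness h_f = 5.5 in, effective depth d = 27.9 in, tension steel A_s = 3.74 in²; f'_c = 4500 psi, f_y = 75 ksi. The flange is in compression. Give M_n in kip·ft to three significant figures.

M_n ≈ 626 kip·ft

Tension: T = A_s f_y = 3.74 × 75 = 280.5 kips.
Try a within the flange: a = T/(0.85 f'_c b_f) = 280.5/(0.85 × 4.5 × 33) = 2.222 in.
Since a = 2.222 ≤ h_f = 5.5 in, the stress block lies entirely in the flange; analyse as a rectangular beam of width b_f.
M_n = T(d − a/2) = 280.5 × (27.9 − 1.111) = 7514.3 kip·in.
M_n = 7514.3/12 = 626.19 kip·ft.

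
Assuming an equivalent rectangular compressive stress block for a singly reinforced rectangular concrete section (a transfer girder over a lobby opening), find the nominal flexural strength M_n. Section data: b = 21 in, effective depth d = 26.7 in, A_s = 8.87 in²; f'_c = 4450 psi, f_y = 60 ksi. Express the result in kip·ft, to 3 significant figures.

M_n ≈ 1040 kip·ft

T = A_s f_y = 8.87 × 60 = 532.2 kips.
a = T/(0.85 f'_c b) = 532.2/(0.85 × 4.45 × 21) = 6.700 in.
M_n = T(d − a/2) = 532.2 × (26.7 − 3.35) = 12426.9 kip·in = 12426.9/12 = 1035.58 kip·ft.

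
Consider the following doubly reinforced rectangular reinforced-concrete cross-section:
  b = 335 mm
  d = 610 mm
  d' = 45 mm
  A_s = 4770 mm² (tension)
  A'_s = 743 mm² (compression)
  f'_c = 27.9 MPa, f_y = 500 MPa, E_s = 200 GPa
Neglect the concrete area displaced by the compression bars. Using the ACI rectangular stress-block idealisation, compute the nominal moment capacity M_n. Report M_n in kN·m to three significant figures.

Assume both tension and compression steel yield.
Net tension couple steel: A_s − A'_s = 4027 mm².
a = (A_s − A'_s) f_y / (0.85 f'_c b) = 2013500/(0.85 × 27.9 × 335) = 253.44 mm.
c = a/β₁ = 253.44/0.85 = 298.16 mm; ε'_s = 0.003(c − d')/c = 0.0025 ≥ f_y/E_s = 0.0025, so compression steel does yield.
M_n = (A_s − A'_s) f_y (d − a/2) + A'_s f_y (d − d') = [2013500 × (610 − 126.72) + 371500 × (610 − 45)] × 10⁻⁶ = 973.08 + 209.90 = 1182.98 kN·m.

M_n ≈ 1180 kN·m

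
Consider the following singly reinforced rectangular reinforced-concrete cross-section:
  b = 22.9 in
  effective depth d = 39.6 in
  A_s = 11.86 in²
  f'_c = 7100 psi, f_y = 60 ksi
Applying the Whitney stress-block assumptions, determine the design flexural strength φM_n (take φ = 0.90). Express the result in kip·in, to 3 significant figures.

T = A_s f_y = 11.86 × 60 = 711.6 kips.
a = T/(0.85 f'_c b) = 711.6/(0.85 × 7.1 × 22.9) = 5.149 in.
M_n = T(d − a/2) = 711.6 × (39.6 − 2.5745) = 26347.3 kip·in.
φM_n = 0.90 × 26347.3 = 23712.6 kip·in.

φM_n ≈ 23700 kip·in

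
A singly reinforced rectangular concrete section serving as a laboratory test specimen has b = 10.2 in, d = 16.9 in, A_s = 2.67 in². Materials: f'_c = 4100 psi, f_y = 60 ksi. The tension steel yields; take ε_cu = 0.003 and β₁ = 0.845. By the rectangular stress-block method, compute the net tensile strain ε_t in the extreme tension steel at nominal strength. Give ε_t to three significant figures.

ε_t ≈ 0.00651

a = A_s f_y/(0.85 f'_c b) = 4.507 in.
β₁ = 0.845, so c = a/β₁ = 4.507/0.845 = 5.334 in.
From the linear strain diagram with ε_cu = 0.003: ε_t = 0.003 (d − c)/c = 0.003 × (16.9 − 5.334)/5.334 = 0.00651.
Since ε_t ≥ 0.005, the section is tension-controlled.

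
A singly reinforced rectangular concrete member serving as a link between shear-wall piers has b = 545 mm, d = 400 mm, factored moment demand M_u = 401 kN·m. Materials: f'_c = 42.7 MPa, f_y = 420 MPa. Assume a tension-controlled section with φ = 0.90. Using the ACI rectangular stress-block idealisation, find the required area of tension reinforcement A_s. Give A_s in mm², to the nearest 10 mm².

A_s ≈ 2870 mm²

M_n = M_u/φ = 401/0.90 = 445.556 kN·m.
With M_n = 0.85 f'_c a b (d − a/2), solve the quadratic for a:
a = d − √(d² − 2M_n/(0.85 f'_c b)) = 400 − √(400² − 2 × 445.556×10⁶/(0.85 × 42.7 × 545)) = 60.96 mm.
A_s = 0.85 f'_c a b / f_y = 0.85 × 42.7 × 60.96 × 545 / 420 = 2871.0 mm².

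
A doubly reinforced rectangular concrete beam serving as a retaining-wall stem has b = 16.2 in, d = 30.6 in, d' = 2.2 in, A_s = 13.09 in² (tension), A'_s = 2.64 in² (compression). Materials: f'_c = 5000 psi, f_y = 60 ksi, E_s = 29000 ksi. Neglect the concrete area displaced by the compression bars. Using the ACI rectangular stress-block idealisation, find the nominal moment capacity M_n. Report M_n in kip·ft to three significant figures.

Assume both steels yield.
a = (A_s − A'_s) f_y/(0.85 f'_c b) = (13.09 − 2.64) × 60/(0.85 × 5 × 16.2) = 9.107 in.
c = a/β₁ = 9.107/0.8 = 11.384 in; ε'_s = 0.003(c − d')/c = 0.0024 ≥ ε_y = 0.0021, so the compression steel yields.
M_n = (A_s − A'_s) f_y (d − a/2) + A'_s f_y (d − d') = 627 × (30.6 − 4.5535) + 158.4 × (30.6 − 2.2) = 16331.2 + 4498.6 = 20829.8 kip·in = 20829.8/12 = 1735.82 kip·ft.

M_n ≈ 1740 kip·ft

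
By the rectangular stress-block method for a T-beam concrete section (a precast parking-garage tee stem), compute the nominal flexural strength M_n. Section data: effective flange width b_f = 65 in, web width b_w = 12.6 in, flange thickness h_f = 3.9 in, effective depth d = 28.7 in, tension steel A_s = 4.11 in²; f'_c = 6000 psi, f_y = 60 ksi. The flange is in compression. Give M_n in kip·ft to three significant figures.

M_n ≈ 582 kip·ft

Tension: T = A_s f_y = 4.11 × 60 = 246.6 kips.
Try a within the flange: a = T/(0.85 f'_c b_f) = 246.6/(0.85 × 6 × 65) = 0.744 in.
Since a = 0.744 ≤ h_f = 3.9 in, the stress block lies entirely in the flange; analyse as a rectangular beam of width b_f.
M_n = T(d − a/2) = 246.6 × (28.7 − 0.372) = 6985.7 kip·in.
M_n = 6985.7/12 = 582.14 kip·ft.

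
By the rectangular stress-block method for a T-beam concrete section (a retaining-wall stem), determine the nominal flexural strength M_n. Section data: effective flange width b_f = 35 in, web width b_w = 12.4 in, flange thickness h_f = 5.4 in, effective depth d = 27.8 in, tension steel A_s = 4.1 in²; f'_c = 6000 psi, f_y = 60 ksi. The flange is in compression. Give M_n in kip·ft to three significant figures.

Tension: T = A_s f_y = 4.1 × 60 = 246 kips.
Try a within the flange: a = T/(0.85 f'_c b_f) = 246/(0.85 × 6 × 35) = 1.378 in.
Since a = 1.378 ≤ h_f = 5.4 in, the stress block lies entirely in the flange; analyse as a rectangular beam of width b_f.
M_n = T(d − a/2) = 246 × (27.8 − 0.689) = 6669.3 kip·in.
M_n = 6669.3/12 = 555.78 kip·ft.

M_n ≈ 556 kip·ft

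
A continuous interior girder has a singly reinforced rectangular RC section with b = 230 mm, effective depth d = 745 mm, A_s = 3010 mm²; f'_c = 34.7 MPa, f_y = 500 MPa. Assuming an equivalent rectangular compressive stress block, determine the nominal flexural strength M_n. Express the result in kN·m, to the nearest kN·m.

T = A_s f_y = 3010 × 500 = 1505000 N = 1505 kN.
From C = T: a = T/(0.85 f'_c b) = 1505000/(0.85 × 34.7 × 230) = 221.85 mm.
M_n = T(d − a/2) = 1505 kN × (745 − 110.925) mm = 954.28 kN·m.

M_n ≈ 954 kN·m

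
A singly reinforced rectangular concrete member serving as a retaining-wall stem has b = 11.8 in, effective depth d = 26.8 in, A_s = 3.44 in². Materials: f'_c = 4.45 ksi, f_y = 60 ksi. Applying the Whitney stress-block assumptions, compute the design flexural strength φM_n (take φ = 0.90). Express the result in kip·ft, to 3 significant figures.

φM_n ≈ 379 kip·ft

T = A_s f_y = 3.44 × 60 = 206.4 kips.
a = T/(0.85 f'_c b) = 206.4/(0.85 × 4.45 × 11.8) = 4.624 in.
M_n = T(d − a/2) = 206.4 × (26.8 − 2.312) = 5054.3 kip·in = 5054.3/12 = 421.19 kip·ft.
φM_n = 0.90 × 421.19 = 379.07 kip·ft.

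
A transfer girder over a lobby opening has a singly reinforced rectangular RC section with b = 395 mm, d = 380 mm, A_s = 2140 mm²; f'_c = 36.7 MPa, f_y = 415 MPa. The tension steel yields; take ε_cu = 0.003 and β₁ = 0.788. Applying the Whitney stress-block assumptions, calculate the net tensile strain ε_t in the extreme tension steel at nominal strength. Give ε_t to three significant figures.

a = A_s f_y/(0.85 f'_c b) = 72.07 mm.
β₁ = 0.788, so c = a/β₁ = 72.07/0.788 = 91.46 mm.
From the linear strain diagram with ε_cu = 0.003: ε_t = 0.003 (d − c)/c = 0.003 × (380 − 91.46)/91.46 = 0.00946.
Since ε_t ≥ 0.005, the section is tension-controlled.

ε_t ≈ 0.00946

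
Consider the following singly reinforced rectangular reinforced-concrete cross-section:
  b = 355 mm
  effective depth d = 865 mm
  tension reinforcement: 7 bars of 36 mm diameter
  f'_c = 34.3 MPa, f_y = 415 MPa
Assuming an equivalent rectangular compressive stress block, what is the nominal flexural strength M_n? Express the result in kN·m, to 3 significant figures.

A_s = 7 × 1018 = 7126 mm².
T = A_s f_y = 7126 × 415 = 2957290 N = 2957.29 kN.
From C = T: a = T/(0.85 f'_c b) = 2957290/(0.85 × 34.3 × 355) = 285.73 mm.
M_n = T(d − a/2) = 2957.29 kN × (865 − 142.865) mm = 2135.56 kN·m.

M_n ≈ 2140 kN·m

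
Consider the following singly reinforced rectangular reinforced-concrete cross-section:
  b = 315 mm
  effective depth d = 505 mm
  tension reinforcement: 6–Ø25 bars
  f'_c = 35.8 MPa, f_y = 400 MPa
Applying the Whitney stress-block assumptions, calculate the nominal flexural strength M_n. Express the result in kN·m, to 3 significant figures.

A_s = 6 × 491 = 2946 mm².
T = A_s f_y = 2946 × 400 = 1178400 N = 1178.4 kN.
From C = T: a = T/(0.85 f'_c b) = 1178400/(0.85 × 35.8 × 315) = 122.94 mm.
M_n = T(d − a/2) = 1178.4 kN × (505 − 61.47) mm = 522.66 kN·m.

M_n ≈ 523 kN·m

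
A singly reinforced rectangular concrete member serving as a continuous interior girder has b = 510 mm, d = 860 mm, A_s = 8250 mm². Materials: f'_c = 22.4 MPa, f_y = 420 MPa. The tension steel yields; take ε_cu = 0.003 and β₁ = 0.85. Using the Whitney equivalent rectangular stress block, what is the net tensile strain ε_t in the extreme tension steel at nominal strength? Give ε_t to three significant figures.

a = A_s f_y/(0.85 f'_c b) = 356.83 mm.
β₁ = 0.85, so c = a/β₁ = 356.83/0.85 = 419.80 mm.
From the linear strain diagram with ε_cu = 0.003: ε_t = 0.003 (d − c)/c = 0.003 × (860 − 419.80)/419.80 = 0.00315.
ε_t < 0.004 — the section is over-reinforced for flexure under ACI limits.

ε_t ≈ 0.00315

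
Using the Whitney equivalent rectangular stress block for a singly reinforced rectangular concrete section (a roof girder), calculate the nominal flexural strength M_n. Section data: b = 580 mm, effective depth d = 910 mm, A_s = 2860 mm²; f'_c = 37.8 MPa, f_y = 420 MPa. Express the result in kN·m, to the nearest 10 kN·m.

M_n ≈ 1050 kN·m

T = A_s f_y = 2860 × 420 = 1201200 N = 1201.2 kN.
From C = T: a = T/(0.85 f'_c b) = 1201200/(0.85 × 37.8 × 580) = 64.46 mm.
M_n = T(d − a/2) = 1201.2 kN × (910 − 32.23) mm = 1054.38 kN·m.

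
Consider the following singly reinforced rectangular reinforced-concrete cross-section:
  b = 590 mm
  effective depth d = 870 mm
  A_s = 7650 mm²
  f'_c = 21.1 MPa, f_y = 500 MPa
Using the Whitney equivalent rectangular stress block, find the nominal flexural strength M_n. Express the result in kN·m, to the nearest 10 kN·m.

M_n ≈ 2640 kN·m

T = A_s f_y = 7650 × 500 = 3825000 N = 3825 kN.
From C = T: a = T/(0.85 f'_c b) = 3825000/(0.85 × 21.1 × 590) = 361.47 mm.
M_n = T(d − a/2) = 3825 kN × (870 − 180.735) mm = 2636.44 kN·m.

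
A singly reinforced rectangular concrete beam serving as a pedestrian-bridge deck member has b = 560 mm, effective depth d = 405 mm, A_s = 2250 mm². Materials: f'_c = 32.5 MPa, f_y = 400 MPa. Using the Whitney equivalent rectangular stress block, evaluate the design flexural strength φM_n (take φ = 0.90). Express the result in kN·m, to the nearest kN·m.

T = A_s f_y = 2250 × 400 = 900000 N = 900 kN.
From C = T: a = T/(0.85 f'_c b) = 900000/(0.85 × 32.5 × 560) = 58.18 mm.
M_n = T(d − a/2) = 900 kN × (405 − 29.09) mm = 338.32 kN·m.
φM_n = 0.90 × 338.32 = 304.49 kN·m.

φM_n ≈ 304 kN·m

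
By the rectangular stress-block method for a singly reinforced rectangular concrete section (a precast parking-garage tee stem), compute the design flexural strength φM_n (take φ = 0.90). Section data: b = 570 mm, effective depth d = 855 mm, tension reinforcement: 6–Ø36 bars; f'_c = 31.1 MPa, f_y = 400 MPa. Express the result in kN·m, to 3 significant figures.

φM_n ≈ 1700 kN·m

A_s = 6 × 1018 = 6108 mm².
T = A_s f_y = 6108 × 400 = 2443200 N = 2443.2 kN.
From C = T: a = T/(0.85 f'_c b) = 2443200/(0.85 × 31.1 × 570) = 162.15 mm.
M_n = T(d − a/2) = 2443.2 kN × (855 − 81.075) mm = 1890.85 kN·m.
φM_n = 0.90 × 1890.85 = 1701.77 kN·m.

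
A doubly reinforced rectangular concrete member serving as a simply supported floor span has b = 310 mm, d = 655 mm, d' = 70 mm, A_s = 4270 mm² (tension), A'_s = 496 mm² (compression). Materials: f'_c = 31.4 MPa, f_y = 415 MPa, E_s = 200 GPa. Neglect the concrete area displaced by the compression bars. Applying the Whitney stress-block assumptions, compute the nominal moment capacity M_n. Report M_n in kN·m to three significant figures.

Assume both tension and compression steel yield.
Net tension couple steel: A_s − A'_s = 3774 mm².
a = (A_s − A'_s) f_y / (0.85 f'_c b) = 1566210/(0.85 × 31.4 × 310) = 189.30 mm.
c = a/β₁ = 189.30/0.826 = 229.18 mm; ε'_s = 0.003(c − d')/c = 0.0021 ≥ f_y/E_s = 0.0021, so compression steel does yield.
M_n = (A_s − A'_s) f_y (d − a/2) + A'_s f_y (d − d') = [1566210 × (655 − 94.65) + 205840 × (655 − 70)] × 10⁻⁶ = 877.63 + 120.42 = 998.05 kN·m.

M_n ≈ 998 kN·m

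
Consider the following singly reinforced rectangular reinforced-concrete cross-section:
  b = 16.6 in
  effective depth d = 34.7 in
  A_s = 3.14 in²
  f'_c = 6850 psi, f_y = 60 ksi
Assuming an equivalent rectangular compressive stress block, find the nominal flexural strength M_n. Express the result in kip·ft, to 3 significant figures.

T = A_s f_y = 3.14 × 60 = 188.4 kips.
a = T/(0.85 f'_c b) = 188.4/(0.85 × 6.85 × 16.6) = 1.949 in.
M_n = T(d − a/2) = 188.4 × (34.7 − 0.9745) = 6353.9 kip·in = 6353.9/12 = 529.49 kip·ft.

M_n ≈ 529 kip·ft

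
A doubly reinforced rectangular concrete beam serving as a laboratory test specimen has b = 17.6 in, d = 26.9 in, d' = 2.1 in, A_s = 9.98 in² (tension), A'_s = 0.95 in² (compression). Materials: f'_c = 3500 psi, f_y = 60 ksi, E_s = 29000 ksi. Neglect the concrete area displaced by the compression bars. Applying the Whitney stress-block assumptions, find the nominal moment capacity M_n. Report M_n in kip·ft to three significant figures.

Assume both steels yield.
a = (A_s − A'_s) f_y/(0.85 f'_c b) = (9.98 − 0.95) × 60/(0.85 × 3.5 × 17.6) = 10.348 in.
c = a/β₁ = 10.348/0.85 = 12.174 in; ε'_s = 0.003(c − d')/c = 0.0025 ≥ ε_y = 0.0021, so the compression steel yields.
M_n = (A_s − A'_s) f_y (d − a/2) + A'_s f_y (d − d') = 541.8 × (26.9 − 5.174) + 57 × (26.9 − 2.1) = 11771.1 + 1413.6 = 13184.7 kip·in = 13184.7/12 = 1098.73 kip·ft.

M_n ≈ 1100 kip·ft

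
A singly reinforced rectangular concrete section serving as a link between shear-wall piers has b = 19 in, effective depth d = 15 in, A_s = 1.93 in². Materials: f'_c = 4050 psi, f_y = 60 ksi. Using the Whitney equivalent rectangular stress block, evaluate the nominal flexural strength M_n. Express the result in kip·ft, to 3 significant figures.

M_n ≈ 136 kip·ft

T = A_s f_y = 1.93 × 60 = 115.8 kips.
a = T/(0.85 f'_c b) = 115.8/(0.85 × 4.05 × 19) = 1.770 in.
M_n = T(d − a/2) = 115.8 × (15 − 0.885) = 1634.5 kip·in = 1634.5/12 = 136.21 kip·ft.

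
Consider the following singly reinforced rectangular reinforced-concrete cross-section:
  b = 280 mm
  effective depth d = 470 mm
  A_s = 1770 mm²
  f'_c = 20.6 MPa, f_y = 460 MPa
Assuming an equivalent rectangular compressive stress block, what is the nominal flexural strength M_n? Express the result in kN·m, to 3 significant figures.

M_n ≈ 315 kN·m

T = A_s f_y = 1770 × 460 = 814200 N = 814.2 kN.
From C = T: a = T/(0.85 f'_c b) = 814200/(0.85 × 20.6 × 280) = 166.07 mm.
M_n = T(d − a/2) = 814.2 kN × (470 − 83.035) mm = 315.07 kN·m.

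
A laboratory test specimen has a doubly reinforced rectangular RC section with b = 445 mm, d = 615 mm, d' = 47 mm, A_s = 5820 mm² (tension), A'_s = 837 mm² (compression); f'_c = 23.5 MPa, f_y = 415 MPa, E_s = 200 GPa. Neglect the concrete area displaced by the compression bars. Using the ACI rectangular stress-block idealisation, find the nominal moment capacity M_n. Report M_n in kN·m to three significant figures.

Assume both tension and compression steel yield.
Net tension couple steel: A_s − A'_s = 4983 mm².
a = (A_s − A'_s) f_y / (0.85 f'_c b) = 2067945/(0.85 × 23.5 × 445) = 232.64 mm.
c = a/β₁ = 232.64/0.85 = 273.69 mm; ε'_s = 0.003(c − d')/c = 0.0025 ≥ f_y/E_s = 0.0021, so compression steel does yield.
M_n = (A_s − A'_s) f_y (d − a/2) + A'_s f_y (d − d') = [2067945 × (615 − 116.32) + 347355 × (615 − 47)] × 10⁻⁶ = 1031.24 + 197.30 = 1228.54 kN·m.

M_n ≈ 1230 kN·m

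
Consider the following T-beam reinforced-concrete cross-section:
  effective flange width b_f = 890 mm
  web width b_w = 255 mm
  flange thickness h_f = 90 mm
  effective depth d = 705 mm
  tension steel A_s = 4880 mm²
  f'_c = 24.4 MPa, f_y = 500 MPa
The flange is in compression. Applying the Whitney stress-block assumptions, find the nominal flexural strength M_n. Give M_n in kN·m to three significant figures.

Tension: T = A_s f_y = 4880 × 500 = 2440000 N.
Try a within the flange: a = T/(0.85 f'_c b_f) = 2440000/(0.85 × 24.4 × 890) = 132.19 mm.
a = 132.19 > h_f = 90 mm: the block extends into the web. Split into flange-overhang and web parts.
C_f = 0.85 f'_c (b_f − b_w) h_f = 0.85 × 24.4 × (890 − 255) × 90 = 1185291 N.
Remaining web compression depth: a_w = (T − C_f)/(0.85 f'_c b_w) = (2440000 − 1185291)/(0.85 × 24.4 × 255) = 237.24 mm.
M_n = C_f(d − h_f/2) + (T − C_f)(d − a_w/2) = 1185291 × (705 − 45) + 1254709 × (705 − 118.62) = 782.29 + 735.74 = 1518.03 × 10⁶ N·mm.
M_n = 1518.03 kN·m.

M_n ≈ 1520 kN·m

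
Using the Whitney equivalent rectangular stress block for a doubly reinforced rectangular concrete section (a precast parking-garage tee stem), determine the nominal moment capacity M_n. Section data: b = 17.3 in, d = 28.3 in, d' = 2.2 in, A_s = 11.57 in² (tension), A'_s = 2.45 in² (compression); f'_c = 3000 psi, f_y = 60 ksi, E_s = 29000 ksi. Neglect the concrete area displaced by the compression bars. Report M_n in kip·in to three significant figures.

Assume both steels yield.
a = (A_s − A'_s) f_y/(0.85 f'_c b) = (11.57 − 2.45) × 60/(0.85 × 3 × 17.3) = 12.404 in.
c = a/β₁ = 12.404/0.85 = 14.593 in; ε'_s = 0.003(c − d')/c = 0.0025 ≥ ε_y = 0.0021, so the compression steel yields.
M_n = (A_s − A'_s) f_y (d − a/2) + A'_s f_y (d − d') = 547.2 × (28.3 − 6.202) + 147 × (28.3 − 2.2) = 12092.0 + 3836.7 = 15928.7 kip·in.

M_n ≈ 15900 kip·in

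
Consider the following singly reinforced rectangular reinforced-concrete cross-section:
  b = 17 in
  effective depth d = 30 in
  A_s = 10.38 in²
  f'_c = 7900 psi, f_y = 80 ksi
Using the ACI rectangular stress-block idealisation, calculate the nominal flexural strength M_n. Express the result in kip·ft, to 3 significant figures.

M_n ≈ 1820 kip·ft

T = A_s f_y = 10.38 × 80 = 830.4 kips.
a = T/(0.85 f'_c b) = 830.4/(0.85 × 7.9 × 17) = 7.274 in.
M_n = T(d − a/2) = 830.4 × (30 − 3.637) = 21891.8 kip·in = 21891.8/12 = 1824.32 kip·ft.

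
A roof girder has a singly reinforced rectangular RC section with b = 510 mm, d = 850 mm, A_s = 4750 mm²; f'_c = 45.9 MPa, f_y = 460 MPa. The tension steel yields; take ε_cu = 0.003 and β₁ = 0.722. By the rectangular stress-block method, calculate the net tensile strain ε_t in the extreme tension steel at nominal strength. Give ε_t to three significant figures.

a = A_s f_y/(0.85 f'_c b) = 109.81 mm.
β₁ = 0.722, so c = a/β₁ = 109.81/0.722 = 152.09 mm.
From the linear strain diagram with ε_cu = 0.003: ε_t = 0.003 (d − c)/c = 0.003 × (850 − 152.09)/152.09 = 0.0138.
Since ε_t ≥ 0.005, the section is tension-controlled.

ε_t ≈ 0.0138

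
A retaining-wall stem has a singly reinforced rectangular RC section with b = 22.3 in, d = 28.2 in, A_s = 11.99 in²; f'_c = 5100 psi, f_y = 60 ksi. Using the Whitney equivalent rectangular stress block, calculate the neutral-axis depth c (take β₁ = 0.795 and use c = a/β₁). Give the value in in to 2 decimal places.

T = A_s f_y = 11.99 × 60 = 719.4 kips.
a = T/(0.85 f'_c b) = 719.4/(0.85 × 5.1 × 22.3) = 7.4418 in.
With β₁ = 0.795, c = a/β₁ = 7.4418/0.795 = 9.36 in.

c ≈ 9.36 in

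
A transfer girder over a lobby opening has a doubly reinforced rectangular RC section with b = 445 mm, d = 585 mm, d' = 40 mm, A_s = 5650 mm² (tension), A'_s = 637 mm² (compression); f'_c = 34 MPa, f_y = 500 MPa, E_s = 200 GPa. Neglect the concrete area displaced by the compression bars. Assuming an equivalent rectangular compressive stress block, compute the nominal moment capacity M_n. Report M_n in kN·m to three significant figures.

M_n ≈ 1400 kN·m

Assume both tension and compression steel yield.
Net tension couple steel: A_s − A'_s = 5013 mm².
a = (A_s − A'_s) f_y / (0.85 f'_c b) = 2506500/(0.85 × 34 × 445) = 194.90 mm.
c = a/β₁ = 194.90/0.807 = 241.51 mm; ε'_s = 0.003(c − d')/c = 0.0025 ≥ f_y/E_s = 0.0025, so compression steel does yield.
M_n = (A_s − A'_s) f_y (d − a/2) + A'_s f_y (d − d') = [2506500 × (585 − 97.45) + 318500 × (585 − 40)] × 10⁻⁶ = 1222.04 + 173.58 = 1395.62 kN·m.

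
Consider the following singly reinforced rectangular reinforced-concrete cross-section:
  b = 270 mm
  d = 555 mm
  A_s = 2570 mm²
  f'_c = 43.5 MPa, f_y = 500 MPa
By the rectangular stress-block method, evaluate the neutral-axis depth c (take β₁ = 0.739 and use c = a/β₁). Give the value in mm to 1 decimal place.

T = A_s f_y = 2570 × 500 = 1285000 N = 1285 kN.
Setting C = 0.85 f'_c a b equal to T: a = 1285000/(0.85 × 43.5 × 270) = 128.716 mm.
With β₁ = 0.739, c = a/β₁ = 128.716/0.739 = 174.2 mm.

c ≈ 174.2 mm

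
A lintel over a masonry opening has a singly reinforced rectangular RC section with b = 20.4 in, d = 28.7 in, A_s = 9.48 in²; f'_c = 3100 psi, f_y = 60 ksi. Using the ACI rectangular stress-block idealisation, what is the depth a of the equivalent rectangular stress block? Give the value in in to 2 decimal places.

T = A_s f_y = 9.48 × 60 = 568.8 kips.
a = T/(0.85 f'_c b) = 568.8/(0.85 × 3.1 × 20.4) = 10.58 in.

a ≈ 10.58 in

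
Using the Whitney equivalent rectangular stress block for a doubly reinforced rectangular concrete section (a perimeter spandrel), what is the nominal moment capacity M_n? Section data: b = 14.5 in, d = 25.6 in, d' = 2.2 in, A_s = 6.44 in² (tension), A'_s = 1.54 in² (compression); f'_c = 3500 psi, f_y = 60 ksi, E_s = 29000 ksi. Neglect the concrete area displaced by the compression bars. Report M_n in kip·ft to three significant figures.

M_n ≈ 724 kip·ft

Assume both steels yield.
a = (A_s − A'_s) f_y/(0.85 f'_c b) = (6.44 − 1.54) × 60/(0.85 × 3.5 × 14.5) = 6.815 in.
c = a/β₁ = 6.815/0.85 = 8.018 in; ε'_s = 0.003(c − d')/c = 0.0022 ≥ ε_y = 0.0021, so the compression steel yields.
M_n = (A_s − A'_s) f_y (d − a/2) + A'_s f_y (d − d') = 294 × (25.6 − 3.4075) + 92.4 × (25.6 − 2.2) = 6524.6 + 2162.2 = 8686.8 kip·in = 8686.8/12 = 723.90 kip·ft.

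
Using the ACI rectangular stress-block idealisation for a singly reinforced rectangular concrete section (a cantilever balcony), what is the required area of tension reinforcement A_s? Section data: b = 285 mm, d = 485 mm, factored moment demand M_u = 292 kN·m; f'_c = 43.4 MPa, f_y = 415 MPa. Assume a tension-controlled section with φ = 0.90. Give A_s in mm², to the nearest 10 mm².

M_n = M_u/φ = 292/0.90 = 324.444 kN·m.
With M_n = 0.85 f'_c a b (d − a/2), solve the quadratic for a:
a = d − √(d² − 2M_n/(0.85 f'_c b)) = 485 − √(485² − 2 × 324.444×10⁶/(0.85 × 43.4 × 285)) = 68.46 mm.
A_s = 0.85 f'_c a b / f_y = 0.85 × 43.4 × 68.46 × 285 / 415 = 1734.4 mm².

A_s ≈ 1730 mm²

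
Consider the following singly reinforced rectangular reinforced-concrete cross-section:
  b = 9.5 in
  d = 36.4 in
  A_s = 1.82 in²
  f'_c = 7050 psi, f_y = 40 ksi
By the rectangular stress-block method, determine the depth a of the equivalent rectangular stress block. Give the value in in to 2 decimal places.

T = A_s f_y = 1.82 × 40 = 72.8 kips.
a = T/(0.85 f'_c b) = 72.8/(0.85 × 7.05 × 9.5) = 1.28 in.

a ≈ 1.28 in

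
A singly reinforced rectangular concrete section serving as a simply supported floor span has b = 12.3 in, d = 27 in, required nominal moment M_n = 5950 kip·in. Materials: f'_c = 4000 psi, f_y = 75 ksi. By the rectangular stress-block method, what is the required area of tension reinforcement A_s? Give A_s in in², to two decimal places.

A_s ≈ 3.30 in²

From M_n = 0.85 f'_c a b (d − a/2):
a = d − √(d² − 2M_n/(0.85 f'_c b)) = 27 − √(27² − 2 × 5950/(0.85 × 4 × 12.3)) = 5.918 in.
A_s = 0.85 f'_c a b / f_y = 0.85 × 4 × 5.918 × 12.3 / 75 = 3.300 in².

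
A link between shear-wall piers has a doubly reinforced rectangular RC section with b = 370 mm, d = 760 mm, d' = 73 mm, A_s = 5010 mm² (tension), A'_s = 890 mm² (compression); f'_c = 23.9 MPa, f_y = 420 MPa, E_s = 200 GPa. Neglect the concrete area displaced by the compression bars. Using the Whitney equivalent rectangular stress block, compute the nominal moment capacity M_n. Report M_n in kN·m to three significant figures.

M_n ≈ 1370 kN·m

Assume both tension and compression steel yield.
Net tension couple steel: A_s − A'_s = 4120 mm².
a = (A_s − A'_s) f_y / (0.85 f'_c b) = 1730400/(0.85 × 23.9 × 370) = 230.21 mm.
c = a/β₁ = 230.21/0.85 = 270.84 mm; ε'_s = 0.003(c − d')/c = 0.0022 ≥ f_y/E_s = 0.0021, so compression steel does yield.
M_n = (A_s − A'_s) f_y (d − a/2) + A'_s f_y (d − d') = [1730400 × (760 − 115.105) + 373800 × (760 − 73)] × 10⁻⁶ = 1115.93 + 256.80 = 1372.73 kN·m.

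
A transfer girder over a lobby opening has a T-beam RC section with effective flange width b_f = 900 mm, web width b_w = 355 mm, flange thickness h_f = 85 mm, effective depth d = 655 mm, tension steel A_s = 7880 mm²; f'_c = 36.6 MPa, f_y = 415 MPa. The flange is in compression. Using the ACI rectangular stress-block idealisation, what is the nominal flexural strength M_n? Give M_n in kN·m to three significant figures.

Tension: T = A_s f_y = 7880 × 415 = 3270200 N.
Try a within the flange: a = T/(0.85 f'_c b_f) = 3270200/(0.85 × 36.6 × 900) = 116.80 mm.
a = 116.80 > h_f = 85 mm: the block extends into the web. Split into flange-overhang and web parts.
C_f = 0.85 f'_c (b_f − b_w) h_f = 0.85 × 36.6 × (900 − 355) × 85 = 1441171 N.
Remaining web compression depth: a_w = (T − C_f)/(0.85 f'_c b_w) = (3270200 − 1441171)/(0.85 × 36.6 × 355) = 165.61 mm.
M_n = C_f(d − h_f/2) + (T − C_f)(d − a_w/2) = 1441171 × (655 − 42.5) + 1829029 × (655 − 82.805) = 882.72 + 1046.56 = 1929.28 × 10⁶ N·mm.
M_n = 1929.28 kN·m.

M_n ≈ 1930 kN·m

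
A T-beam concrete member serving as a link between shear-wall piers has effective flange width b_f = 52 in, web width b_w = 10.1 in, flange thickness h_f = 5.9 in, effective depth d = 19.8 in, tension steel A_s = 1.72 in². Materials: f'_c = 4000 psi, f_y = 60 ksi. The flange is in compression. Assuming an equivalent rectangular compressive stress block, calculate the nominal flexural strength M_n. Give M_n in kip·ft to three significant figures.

M_n ≈ 168 kip·ft

Tension: T = A_s f_y = 1.72 × 60 = 103.2 kips.
Try a within the flange: a = T/(0.85 f'_c b_f) = 103.2/(0.85 × 4 × 52) = 0.584 in.
Since a = 0.584 ≤ h_f = 5.9 in, the stress block lies entirely in the flange; analyse as a rectangular beam of width b_f.
M_n = T(d − a/2) = 103.2 × (19.8 − 0.292) = 2013.2 kip·in.
M_n = 2013.2/12 = 167.77 kip·ft.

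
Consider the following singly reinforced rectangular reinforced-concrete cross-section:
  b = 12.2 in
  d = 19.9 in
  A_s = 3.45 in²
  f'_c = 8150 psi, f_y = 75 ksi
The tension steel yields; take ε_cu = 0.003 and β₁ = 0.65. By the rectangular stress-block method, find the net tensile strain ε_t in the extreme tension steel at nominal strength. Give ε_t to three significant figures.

a = A_s f_y/(0.85 f'_c b) = 3.062 in.
β₁ = 0.65, so c = a/β₁ = 3.062/0.65 = 4.711 in.
From the linear strain diagram with ε_cu = 0.003: ε_t = 0.003 (d − c)/c = 0.003 × (19.9 − 4.711)/4.711 = 0.00967.
Since ε_t ≥ 0.005, the section is tension-controlled.

ε_t ≈ 0.00967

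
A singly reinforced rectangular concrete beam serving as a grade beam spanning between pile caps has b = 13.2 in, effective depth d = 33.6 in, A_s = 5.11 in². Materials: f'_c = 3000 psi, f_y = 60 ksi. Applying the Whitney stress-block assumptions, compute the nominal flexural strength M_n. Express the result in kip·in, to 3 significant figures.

T = A_s f_y = 5.11 × 60 = 306.6 kips.
a = T/(0.85 f'_c b) = 306.6/(0.85 × 3 × 13.2) = 9.109 in.
M_n = T(d − a/2) = 306.6 × (33.6 − 4.5545) = 8905.4 kip·in.

M_n ≈ 8910 kip·in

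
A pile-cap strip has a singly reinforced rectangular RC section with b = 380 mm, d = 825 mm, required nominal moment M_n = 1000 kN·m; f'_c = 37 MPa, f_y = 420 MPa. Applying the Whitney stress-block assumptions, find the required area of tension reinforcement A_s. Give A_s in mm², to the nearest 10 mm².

With M_n = 0.85 f'_c a b (d − a/2), solve the quadratic for a:
a = d − √(d² − 2M_n/(0.85 f'_c b)) = 825 − √(825² − 2 × 1000×10⁶/(0.85 × 37 × 380)) = 108.57 mm.
A_s = 0.85 f'_c a b / f_y = 0.85 × 37 × 108.57 × 380 / 420 = 3089.3 mm².

A_s ≈ 3090 mm²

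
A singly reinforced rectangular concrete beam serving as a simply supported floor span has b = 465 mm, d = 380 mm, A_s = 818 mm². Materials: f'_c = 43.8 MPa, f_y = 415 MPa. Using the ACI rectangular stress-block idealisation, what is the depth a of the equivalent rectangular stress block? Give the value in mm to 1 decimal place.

a ≈ 19.6 mm

T = A_s f_y = 818 × 415 = 339470 N = 339.47 kN.
Setting C = 0.85 f'_c a b equal to T: a = 339470/(0.85 × 43.8 × 465) = 19.6 mm.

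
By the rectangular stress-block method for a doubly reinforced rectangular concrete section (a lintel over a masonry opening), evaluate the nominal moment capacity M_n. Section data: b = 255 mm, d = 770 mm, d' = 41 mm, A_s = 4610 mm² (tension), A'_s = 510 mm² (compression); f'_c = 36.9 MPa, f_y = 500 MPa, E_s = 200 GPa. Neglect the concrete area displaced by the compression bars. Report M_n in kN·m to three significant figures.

M_n ≈ 1500 kN·m

Assume both tension and compression steel yield.
Net tension couple steel: A_s − A'_s = 4100 mm².
a = (A_s − A'_s) f_y / (0.85 f'_c b) = 2050000/(0.85 × 36.9 × 255) = 256.31 mm.
c = a/β₁ = 256.31/0.786 = 326.09 mm; ε'_s = 0.003(c − d')/c = 0.0026 ≥ f_y/E_s = 0.0025, so compression steel does yield.
M_n = (A_s − A'_s) f_y (d − a/2) + A'_s f_y (d − d') = [2050000 × (770 − 128.155) + 255000 × (770 − 41)] × 10⁻⁶ = 1315.78 + 185.90 = 1501.68 kN·m.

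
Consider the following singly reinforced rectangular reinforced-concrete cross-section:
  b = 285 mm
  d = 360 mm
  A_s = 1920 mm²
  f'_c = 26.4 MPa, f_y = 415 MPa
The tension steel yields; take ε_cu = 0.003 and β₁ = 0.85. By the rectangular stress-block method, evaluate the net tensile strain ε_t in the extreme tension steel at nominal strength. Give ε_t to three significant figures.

ε_t ≈ 0.00437

a = A_s f_y/(0.85 f'_c b) = 124.59 mm.
β₁ = 0.85, so c = a/β₁ = 124.59/0.85 = 146.58 mm.
From the linear strain diagram with ε_cu = 0.003: ε_t = 0.003 (d − c)/c = 0.003 × (360 − 146.58)/146.58 = 0.00437.
ε_t is between 0.004 and 0.005 — transition zone.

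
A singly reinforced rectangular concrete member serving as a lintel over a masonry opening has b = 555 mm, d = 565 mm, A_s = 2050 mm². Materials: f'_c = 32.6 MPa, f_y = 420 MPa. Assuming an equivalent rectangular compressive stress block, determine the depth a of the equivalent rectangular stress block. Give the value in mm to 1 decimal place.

T = A_s f_y = 2050 × 420 = 861000 N = 861 kN.
Setting C = 0.85 f'_c a b equal to T: a = 861000/(0.85 × 32.6 × 555) = 56.0 mm.

a ≈ 56.0 mm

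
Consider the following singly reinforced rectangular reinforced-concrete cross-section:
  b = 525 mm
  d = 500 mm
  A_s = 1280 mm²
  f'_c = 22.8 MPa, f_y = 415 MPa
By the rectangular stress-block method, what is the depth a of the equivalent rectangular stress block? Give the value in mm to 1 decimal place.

a ≈ 52.2 mm

T = A_s f_y = 1280 × 415 = 531200 N = 531.2 kN.
Setting C = 0.85 f'_c a b equal to T: a = 531200/(0.85 × 22.8 × 525) = 52.2 mm.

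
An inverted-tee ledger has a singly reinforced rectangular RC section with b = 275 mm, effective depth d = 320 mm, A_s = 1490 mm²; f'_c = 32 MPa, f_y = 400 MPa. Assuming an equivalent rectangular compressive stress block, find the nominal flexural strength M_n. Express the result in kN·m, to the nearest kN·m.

T = A_s f_y = 1490 × 400 = 596000 N = 596 kN.
From C = T: a = T/(0.85 f'_c b) = 596000/(0.85 × 32 × 275) = 79.68 mm.
M_n = T(d − a/2) = 596 kN × (320 − 39.84) mm = 166.98 kN·m.

M_n ≈ 167 kN·m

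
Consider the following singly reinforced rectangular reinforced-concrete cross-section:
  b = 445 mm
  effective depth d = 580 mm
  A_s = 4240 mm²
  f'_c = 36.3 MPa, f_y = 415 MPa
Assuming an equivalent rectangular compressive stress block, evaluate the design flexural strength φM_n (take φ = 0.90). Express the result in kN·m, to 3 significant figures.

T = A_s f_y = 4240 × 415 = 1759600 N = 1759.6 kN.
From C = T: a = T/(0.85 f'_c b) = 1759600/(0.85 × 36.3 × 445) = 128.15 mm.
M_n = T(d − a/2) = 1759.6 kN × (580 − 64.075) mm = 907.82 kN·m.
φM_n = 0.90 × 907.82 = 817.04 kN·m.

φM_n ≈ 817 kN·m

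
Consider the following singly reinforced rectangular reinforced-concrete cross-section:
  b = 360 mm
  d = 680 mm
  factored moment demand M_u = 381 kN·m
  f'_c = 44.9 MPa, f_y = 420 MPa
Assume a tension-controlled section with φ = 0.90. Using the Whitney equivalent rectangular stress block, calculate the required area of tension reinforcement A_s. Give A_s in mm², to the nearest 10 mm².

A_s ≈ 1540 mm²

M_n = M_u/φ = 381/0.90 = 423.333 kN·m.
With M_n = 0.85 f'_c a b (d − a/2), solve the quadratic for a:
a = d − √(d² − 2M_n/(0.85 f'_c b)) = 680 − √(680² − 2 × 423.333×10⁶/(0.85 × 44.9 × 360)) = 46.93 mm.
A_s = 0.85 f'_c a b / f_y = 0.85 × 44.9 × 46.93 × 360 / 420 = 1535.2 mm².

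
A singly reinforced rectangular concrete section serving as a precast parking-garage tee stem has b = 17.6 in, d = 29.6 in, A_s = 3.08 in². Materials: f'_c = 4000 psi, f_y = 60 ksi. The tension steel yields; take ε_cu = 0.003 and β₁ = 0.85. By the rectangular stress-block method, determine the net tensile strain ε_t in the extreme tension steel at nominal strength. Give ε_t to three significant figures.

a = A_s f_y/(0.85 f'_c b) = 3.088 in.
β₁ = 0.85, so c = a/β₁ = 3.088/0.85 = 3.633 in.
From the linear strain diagram with ε_cu = 0.003: ε_t = 0.003 (d − c)/c = 0.003 × (29.6 − 3.633)/3.633 = 0.0214.
Since ε_t ≥ 0.005, the section is tension-controlled.

ε_t ≈ 0.0214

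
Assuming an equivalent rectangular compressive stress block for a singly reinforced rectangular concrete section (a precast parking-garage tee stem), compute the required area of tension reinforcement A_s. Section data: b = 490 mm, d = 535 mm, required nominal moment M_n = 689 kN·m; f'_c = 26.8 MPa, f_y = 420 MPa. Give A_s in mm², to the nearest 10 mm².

A_s ≈ 3500 mm²

With M_n = 0.85 f'_c a b (d − a/2), solve the quadratic for a:
a = d − √(d² − 2M_n/(0.85 f'_c b)) = 535 − √(535² − 2 × 689×10⁶/(0.85 × 26.8 × 490)) = 131.55 mm.
A_s = 0.85 f'_c a b / f_y = 0.85 × 26.8 × 131.55 × 490 / 420 = 3496.2 mm².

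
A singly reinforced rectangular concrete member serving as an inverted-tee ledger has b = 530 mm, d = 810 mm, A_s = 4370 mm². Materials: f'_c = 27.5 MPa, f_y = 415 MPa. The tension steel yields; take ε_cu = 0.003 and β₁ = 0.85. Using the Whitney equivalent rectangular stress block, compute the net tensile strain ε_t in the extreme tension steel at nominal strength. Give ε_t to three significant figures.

ε_t ≈ 0.0111

a = A_s f_y/(0.85 f'_c b) = 146.39 mm.
β₁ = 0.85, so c = a/β₁ = 146.39/0.85 = 172.22 mm.
From the linear strain diagram with ε_cu = 0.003: ε_t = 0.003 (d − c)/c = 0.003 × (810 − 172.22)/172.22 = 0.0111.
Since ε_t ≥ 0.005, the section is tension-controlled.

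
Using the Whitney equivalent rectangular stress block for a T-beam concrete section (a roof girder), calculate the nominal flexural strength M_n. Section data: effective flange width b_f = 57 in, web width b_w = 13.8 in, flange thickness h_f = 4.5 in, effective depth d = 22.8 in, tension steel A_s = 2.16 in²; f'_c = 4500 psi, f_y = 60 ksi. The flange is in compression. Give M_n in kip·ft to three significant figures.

M_n ≈ 243 kip·ft

Tension: T = A_s f_y = 2.16 × 60 = 129.6 kips.
Try a within the flange: a = T/(0.85 f'_c b_f) = 129.6/(0.85 × 4.5 × 57) = 0.594 in.
Since a = 0.594 ≤ h_f = 4.5 in, the stress block lies entirely in the flange; analyse as a rectangular beam of width b_f.
M_n = T(d − a/2) = 129.6 × (22.8 − 0.297) = 2916.4 kip·in.
M_n = 2916.4/12 = 243.03 kip·ft.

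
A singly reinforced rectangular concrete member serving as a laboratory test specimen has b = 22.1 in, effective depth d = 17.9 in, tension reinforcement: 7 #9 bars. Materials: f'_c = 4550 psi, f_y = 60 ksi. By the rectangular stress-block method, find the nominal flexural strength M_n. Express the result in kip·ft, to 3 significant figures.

M_n ≈ 541 kip·ft

A_s = 7 × 1 = 7 in².
T = A_s f_y = 7 × 60 = 420 kips.
a = T/(0.85 f'_c b) = 420/(0.85 × 4.55 × 22.1) = 4.914 in.
M_n = T(d − a/2) = 420 × (17.9 − 2.457) = 6486.1 kip·in = 6486.1/12 = 540.51 kip·ft.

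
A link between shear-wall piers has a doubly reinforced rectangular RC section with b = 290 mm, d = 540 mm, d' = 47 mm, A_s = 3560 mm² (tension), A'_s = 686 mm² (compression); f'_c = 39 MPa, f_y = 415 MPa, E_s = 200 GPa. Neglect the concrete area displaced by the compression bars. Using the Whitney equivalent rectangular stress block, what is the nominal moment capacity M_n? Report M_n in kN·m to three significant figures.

Assume both tension and compression steel yield.
Net tension couple steel: A_s − A'_s = 2874 mm².
a = (A_s − A'_s) f_y / (0.85 f'_c b) = 1192710/(0.85 × 39 × 290) = 124.07 mm.
c = a/β₁ = 124.07/0.771 = 160.92 mm; ε'_s = 0.003(c − d')/c = 0.0021 ≥ f_y/E_s = 0.0021, so compression steel does yield.
M_n = (A_s − A'_s) f_y (d − a/2) + A'_s f_y (d − d') = [1192710 × (540 − 62.035) + 284690 × (540 − 47)] × 10⁻⁶ = 570.07 + 140.35 = 710.42 kN·m.

M_n ≈ 710 kN·m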